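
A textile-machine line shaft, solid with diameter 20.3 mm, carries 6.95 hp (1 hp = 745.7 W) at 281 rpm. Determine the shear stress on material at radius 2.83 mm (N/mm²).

ω = 2π·281/60 = 29.43 rad/s, so T = P/ω = 6.95×745.7 / 29.43 = 176.1 N·m.
J = πd⁴/32 = π(0.0203)⁴/32 = 1.667×10^-8 m⁴.
Shear stress varies linearly with radius: τ = T·r/J = 176.1 × 0.00283 / 1.667×10^-8 = 2.990×10^7 Pa.

29.9 N/mm²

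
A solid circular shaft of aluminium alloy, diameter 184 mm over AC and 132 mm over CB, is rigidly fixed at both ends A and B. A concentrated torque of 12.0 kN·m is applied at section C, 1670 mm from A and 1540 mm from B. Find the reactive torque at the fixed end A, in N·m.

Compatibility: T_A·a/J_AC = T_B·b/J_CB with T_A + T_B = T₀.
J_AC = 1.13×10^-4 m⁴, J_CB = 2.98×10^-5 m⁴, so T_A = T₀·(J_AC/a)/((J_AC/a)+(J_CB/b)) = 9322 N·m, T_B = 2678 N·m.

9320 N·m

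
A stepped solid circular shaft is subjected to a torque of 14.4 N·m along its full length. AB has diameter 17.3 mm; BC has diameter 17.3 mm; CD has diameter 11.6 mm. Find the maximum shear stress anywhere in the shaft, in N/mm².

47.0 N/mm²

Under the same torque, τ_max = 16T/(πd³) is largest where d is smallest — segment CD (d = 11.6 mm).
τ_max = 16·14.40/(π·(0.0116)³) = 4.698×10^7 Pa.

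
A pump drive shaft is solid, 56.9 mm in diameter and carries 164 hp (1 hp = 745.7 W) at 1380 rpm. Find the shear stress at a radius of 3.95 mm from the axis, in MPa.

ω = 2π·1380/60 = 144.5 rad/s, so T = P/ω = 164×745.7 / 144.5 = 846.3 N·m.
J = πd⁴/32 = π(0.0569)⁴/32 = 1.029×10^-6 m⁴.
Shear stress varies linearly with radius: τ = T·r/J = 846.3 × 0.00395 / 1.029×10^-6 = 3.248×10^6 Pa.

3.25 MPa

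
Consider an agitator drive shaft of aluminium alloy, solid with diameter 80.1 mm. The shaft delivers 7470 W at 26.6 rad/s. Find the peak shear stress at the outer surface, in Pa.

ω = 26.6 rad/s, so T = P/ω = 7470 / 26.60 = 280.8 N·m.
J = πd⁴/32 = π(0.0801)⁴/32 = 4.041×10^-6 m⁴.
τ_max = T·r/J = 280.8 × 0.0400 / 4.041×10^-6 = 2.783×10^6 Pa.

2.78e6 Pa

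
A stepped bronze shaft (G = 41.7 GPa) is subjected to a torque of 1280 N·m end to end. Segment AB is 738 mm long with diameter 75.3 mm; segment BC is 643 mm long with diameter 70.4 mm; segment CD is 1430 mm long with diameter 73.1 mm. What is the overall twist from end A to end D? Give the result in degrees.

1.78°

J_AB = π(0.0753)⁴/32 = 3.16×10^-6 m⁴; J_BC = π(0.0704)⁴/32 = 2.41×10^-6 m⁴; J_CD = π(0.0731)⁴/32 = 2.80×10^-6 m⁴.
θ = (T/G)·Σ L_i/J_i = (1280/41.7×10⁹)·(0.738/3.16×10^-6 + 0.643/2.41×10^-6 + 1.43/2.80×10^-6) = 0.03102 rad.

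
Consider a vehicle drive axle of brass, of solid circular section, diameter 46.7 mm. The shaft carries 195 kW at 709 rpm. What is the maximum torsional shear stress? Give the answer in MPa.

131 MPa

ω = 2π·709/60 = 74.25 rad/s, so T = P/ω = 195×10³ / 74.25 = 2626 N·m.
J = πd⁴/32 = π(0.0467)⁴/32 = 4.669×10^-7 m⁴.
τ_max = T·r/J = 2626 × 0.0234 / 4.669×10^-7 = 1.313×10^8 Pa.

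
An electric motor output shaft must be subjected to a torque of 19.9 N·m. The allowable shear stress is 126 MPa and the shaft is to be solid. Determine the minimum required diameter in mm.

9.30 mm

For a solid shaft τ_max = 16T/(πd³), so d = (16T/(π τ_allow))^(1/3) = (16·19.90/(π·1.26×10^8))^(1/3) = 0.009300 m.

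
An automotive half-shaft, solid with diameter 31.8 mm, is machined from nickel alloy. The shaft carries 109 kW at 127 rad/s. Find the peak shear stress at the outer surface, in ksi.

ω = 127 rad/s, so T = P/ω = 109×10³ / 127.0 = 858.3 N·m.
J = πd⁴/32 = π(0.0318)⁴/32 = 1.004×10^-7 m⁴.
τ_max = T·r/J = 858.3 × 0.0159 / 1.004×10^-7 = 1.359×10^8 Pa.

19.7 ksi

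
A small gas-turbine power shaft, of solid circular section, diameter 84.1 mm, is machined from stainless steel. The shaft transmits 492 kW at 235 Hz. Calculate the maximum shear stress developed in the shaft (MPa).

2.85 MPa

ω = 2π·235 = 1477 rad/s, so T = P/ω = 492×10³ / 1477 = 333.2 N·m.
J = πd⁴/32 = π(0.0841)⁴/32 = 4.911×10^-6 m⁴.
τ_max = T·r/J = 333.2 × 0.0420 / 4.911×10^-6 = 2.853×10^6 Pa.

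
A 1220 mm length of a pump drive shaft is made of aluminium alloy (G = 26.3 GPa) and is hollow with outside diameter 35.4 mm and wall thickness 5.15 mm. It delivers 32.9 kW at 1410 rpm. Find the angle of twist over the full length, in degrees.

5.14°

ω = 2π·1410/60 = 147.7 rad/s, so T = P/ω = 32.9×10³ / 147.7 = 222.8 N·m.
J = π(d_o⁴ − d_i⁴)/32 = π(0.0354⁴ − 0.0251⁴)/32 = 1.152×10^-7 m⁴.
θ = T·L/(G·J) = 222.8 × 1.22 / (26.3×10⁹ × 1.152×10^-7) = 0.08972 rad.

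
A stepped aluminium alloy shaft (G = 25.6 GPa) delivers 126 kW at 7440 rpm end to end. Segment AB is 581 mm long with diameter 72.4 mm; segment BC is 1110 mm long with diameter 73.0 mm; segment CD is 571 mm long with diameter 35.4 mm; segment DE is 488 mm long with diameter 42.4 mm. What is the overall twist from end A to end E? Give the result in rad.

0.0370 rad

ω = 2π·7440/60 = 779.1 rad/s, so T = P/ω = 126×10³ / 779.1 = 161.7 N·m.
J_AB = π(0.0724)⁴/32 = 2.70×10^-6 m⁴; J_BC = π(0.0730)⁴/32 = 2.79×10^-6 m⁴; J_CD = π(0.0354)⁴/32 = 1.54×10^-7 m⁴; J_DE = π(0.0424)⁴/32 = 3.17×10^-7 m⁴.
θ = (T/G)·Σ L_i/J_i = (161.7/25.6×10⁹)·(0.581/2.70×10^-6 + 1.11/2.79×10^-6 + 0.571/1.54×10^-7 + 0.488/3.17×10^-7) = 0.03699 rad.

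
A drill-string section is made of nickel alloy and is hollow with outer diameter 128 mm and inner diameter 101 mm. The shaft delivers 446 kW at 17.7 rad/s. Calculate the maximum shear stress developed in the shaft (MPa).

ω = 17.7 rad/s, so T = P/ω = 446×10³ / 17.70 = 25200 N·m.
J = π(d_o⁴ − d_i⁴)/32 = π(0.128⁴ − 0.101⁴)/32 = 1.614×10^-5 m⁴.
τ_max = T·r/J = 25200 × 0.0640 / 1.614×10^-5 = 9.993×10^7 Pa.

99.9 MPa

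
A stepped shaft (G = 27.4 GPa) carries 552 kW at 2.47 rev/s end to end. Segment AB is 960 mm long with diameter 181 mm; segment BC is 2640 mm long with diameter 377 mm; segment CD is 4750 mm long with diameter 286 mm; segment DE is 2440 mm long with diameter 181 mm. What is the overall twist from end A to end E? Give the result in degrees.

ω = 2π·2.47 = 15.52 rad/s, so T = P/ω = 552×10³ / 15.52 = 35570 N·m.
J_AB = π(0.181)⁴/32 = 1.05×10^-4 m⁴; J_BC = π(0.377)⁴/32 = 1.98×10^-3 m⁴; J_CD = π(0.286)⁴/32 = 6.57×10^-4 m⁴; J_DE = π(0.181)⁴/32 = 1.05×10^-4 m⁴.
θ = (T/G)·Σ L_i/J_i = (35570/27.4×10⁹)·(0.960/1.05×10^-4 + 2.64/1.98×10^-3 + 4.75/6.57×10^-4 + 2.44/1.05×10^-4) = 0.05300 rad.

3.04°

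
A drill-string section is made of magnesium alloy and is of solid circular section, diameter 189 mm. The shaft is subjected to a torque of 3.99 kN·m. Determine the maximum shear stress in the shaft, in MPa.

3.01 MPa

J = πd⁴/32 = π(0.189)⁴/32 = 1.253×10^-4 m⁴.
τ_max = T·r/J = 3990 × 0.0945 / 1.253×10^-4 = 3.010×10^6 Pa.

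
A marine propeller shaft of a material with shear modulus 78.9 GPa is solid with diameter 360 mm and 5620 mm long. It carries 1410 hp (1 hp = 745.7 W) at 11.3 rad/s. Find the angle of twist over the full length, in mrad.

ω = 11.3 rad/s, so T = P/ω = 1410×745.7 / 11.30 = 93050 N·m.
J = πd⁴/32 = π(0.360)⁴/32 = 1.649×10^-3 m⁴.
θ = T·L/(G·J) = 93050 × 5.62 / (78.9×10⁹ × 1.649×10^-3) = 4.019×10^-3 rad.

4.02 mrad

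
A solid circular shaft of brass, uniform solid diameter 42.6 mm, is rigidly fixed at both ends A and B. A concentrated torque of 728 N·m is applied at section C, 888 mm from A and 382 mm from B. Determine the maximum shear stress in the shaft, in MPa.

33.5 MPa

With uniform GJ and both ends fixed, compatibility θ_AC = θ_CB gives T_A·a = T_B·b, together with T_A + T_B = T₀.
T_A = T₀·b/(a+b) = 728.0·382/1270 = 219.0 N·m; T_B = 509.0 N·m.
τ in each portion: τ_AC = 1.44×10^7 Pa, τ_CB = 3.35×10^7 Pa; maximum is in CB.
τ_max = T_CB·r/J = 509.0·0.0213/3.23×10^-7 = 3.353×10^7 Pa.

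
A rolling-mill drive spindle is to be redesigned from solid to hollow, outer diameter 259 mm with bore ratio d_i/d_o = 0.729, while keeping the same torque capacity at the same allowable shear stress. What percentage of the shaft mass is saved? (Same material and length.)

Equal τ_max and T ⇒ the solid shaft needs d_s³ = d_o³(1−k⁴), so d_s = 259·(1−0.729⁴)^(1/3) = 231.9 mm.
Area ratio A_h/A_s = d_o²(1−k²)/d_s² = (1−k²)/(1−k⁴)^(2/3) = 0.5846.
Mass saving = 1 − 0.5846 = 41.5 %.

41.5 %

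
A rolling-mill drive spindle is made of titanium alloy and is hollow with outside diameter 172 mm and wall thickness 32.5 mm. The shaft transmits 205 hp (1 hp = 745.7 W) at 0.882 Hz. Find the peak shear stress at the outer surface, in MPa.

ω = 2π·0.882 = 5.542 rad/s, so T = P/ω = 205×745.7 / 5.542 = 27580 N·m.
J = π(d_o⁴ − d_i⁴)/32 = π(0.172⁴ − 0.107⁴)/32 = 7.306×10^-5 m⁴.
τ_max = T·r/J = 27580 × 0.0860 / 7.306×10^-5 = 3.247×10^7 Pa.

32.5 MPa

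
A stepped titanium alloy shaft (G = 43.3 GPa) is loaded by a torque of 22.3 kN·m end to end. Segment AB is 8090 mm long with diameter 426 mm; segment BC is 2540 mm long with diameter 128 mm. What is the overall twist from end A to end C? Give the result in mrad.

J_AB = π(0.426)⁴/32 = 3.23×10^-3 m⁴; J_BC = π(0.128)⁴/32 = 2.64×10^-5 m⁴.
θ = (T/G)·Σ L_i/J_i = (22300/43.3×10⁹)·(8.09/3.23×10^-3 + 2.54/2.64×10^-5) = 0.05093 rad.

50.9 mrad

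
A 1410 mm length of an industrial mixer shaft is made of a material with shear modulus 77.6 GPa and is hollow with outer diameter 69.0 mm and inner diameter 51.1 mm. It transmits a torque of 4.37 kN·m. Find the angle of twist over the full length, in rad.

0.0510 rad

J = π(d_o⁴ − d_i⁴)/32 = π(0.0690⁴ − 0.0511⁴)/32 = 1.556×10^-6 m⁴.
θ = T·L/(G·J) = 4370 × 1.41 / (77.6×10⁹ × 1.556×10^-6) = 0.05103 rad.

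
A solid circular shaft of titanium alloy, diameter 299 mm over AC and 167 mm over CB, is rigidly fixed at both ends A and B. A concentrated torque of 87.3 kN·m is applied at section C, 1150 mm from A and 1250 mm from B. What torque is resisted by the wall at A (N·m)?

Compatibility: T_A·a/J_AC = T_B·b/J_CB with T_A + T_B = T₀.
J_AC = 7.85×10^-4 m⁴, J_CB = 7.64×10^-5 m⁴, so T_A = T₀·(J_AC/a)/((J_AC/a)+(J_CB/b)) = 80130 N·m, T_B = 7174 N·m.

80100 N·m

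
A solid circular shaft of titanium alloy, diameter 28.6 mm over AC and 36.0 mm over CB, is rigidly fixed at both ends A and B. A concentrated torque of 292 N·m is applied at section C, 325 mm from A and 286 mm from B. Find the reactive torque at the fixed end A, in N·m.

Compatibility: T_A·a/J_AC = T_B·b/J_CB with T_A + T_B = T₀.
J_AC = 6.57×10^-8 m⁴, J_CB = 1.65×10^-7 m⁴, so T_A = T₀·(J_AC/a)/((J_AC/a)+(J_CB/b)) = 75.79 N·m, T_B = 216.2 N·m.

75.8 N·m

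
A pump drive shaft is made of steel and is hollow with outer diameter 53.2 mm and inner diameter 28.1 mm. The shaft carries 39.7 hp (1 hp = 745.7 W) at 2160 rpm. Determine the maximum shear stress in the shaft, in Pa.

4.80e6 Pa

ω = 2π·2160/60 = 226.2 rad/s, so T = P/ω = 39.7×745.7 / 226.2 = 130.9 N·m.
J = π(d_o⁴ − d_i⁴)/32 = π(0.0532⁴ − 0.0281⁴)/32 = 7.252×10^-7 m⁴.
τ_max = T·r/J = 130.9 × 0.0266 / 7.252×10^-7 = 4.801×10^6 Pa.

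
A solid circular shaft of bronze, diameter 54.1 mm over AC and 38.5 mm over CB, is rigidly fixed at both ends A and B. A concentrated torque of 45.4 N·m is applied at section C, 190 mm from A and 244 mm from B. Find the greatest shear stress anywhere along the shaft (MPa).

1.22 MPa

Compatibility: T_A·a/J_AC = T_B·b/J_CB with T_A + T_B = T₀.
J_AC = 8.41×10^-7 m⁴, J_CB = 2.16×10^-7 m⁴, so T_A = T₀·(J_AC/a)/((J_AC/a)+(J_CB/b)) = 37.84 N·m, T_B = 7.558 N·m.
τ in each portion: τ_AC = 1.22×10^6 Pa, τ_CB = 6.75×10^5 Pa; maximum is in AC.
τ_max = T_AC·r/J = 37.84·0.0271/8.41×10^-7 = 1.217×10^6 Pa.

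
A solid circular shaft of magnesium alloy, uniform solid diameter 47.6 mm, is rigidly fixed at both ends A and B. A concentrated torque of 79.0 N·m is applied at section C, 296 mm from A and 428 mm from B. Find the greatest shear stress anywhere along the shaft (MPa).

2.21 MPa

With uniform GJ and both ends fixed, compatibility θ_AC = θ_CB gives T_A·a = T_B·b, together with T_A + T_B = T₀.
T_A = T₀·b/(a+b) = 79.00·428/724.0 = 46.70 N·m; T_B = 32.30 N·m.
τ in each portion: τ_AC = 2.21×10^6 Pa, τ_CB = 1.53×10^6 Pa; maximum is in AC.
τ_max = T_AC·r/J = 46.70·0.0238/5.04×10^-7 = 2.205×10^6 Pa.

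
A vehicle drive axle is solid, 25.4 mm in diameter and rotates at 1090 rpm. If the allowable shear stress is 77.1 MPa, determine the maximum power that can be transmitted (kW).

J = πd⁴/32 = π(0.0254)⁴/32 = 4.086×10^-8 m⁴.
T_max = τ_allow·J/r = 7.71×10^7 × 4.086×10^-8 / 0.0127 = 248.1 N·m.
ω = 2π·1090/60 = 114.1 rad/s, so P_max = T_max·ω = 2.832×10^4 W.

28.3 kW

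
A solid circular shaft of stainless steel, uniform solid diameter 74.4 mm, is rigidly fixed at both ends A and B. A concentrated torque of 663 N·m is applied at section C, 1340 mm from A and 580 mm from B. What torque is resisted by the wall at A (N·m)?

With uniform GJ and both ends fixed, compatibility θ_AC = θ_CB gives T_A·a = T_B·b, together with T_A + T_B = T₀.
T_A = T₀·b/(a+b) = 663.0·580/1920 = 200.3 N·m; T_B = 462.7 N·m.

200 N·m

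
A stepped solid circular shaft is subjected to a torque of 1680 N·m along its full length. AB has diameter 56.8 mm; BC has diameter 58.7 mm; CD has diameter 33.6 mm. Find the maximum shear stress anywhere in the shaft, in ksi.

32.7 ksi

Under the same torque, τ_max = 16T/(πd³) is largest where d is smallest — segment CD (d = 33.6 mm).
τ_max = 16·1680/(π·(0.0336)³) = 2.256×10^8 Pa.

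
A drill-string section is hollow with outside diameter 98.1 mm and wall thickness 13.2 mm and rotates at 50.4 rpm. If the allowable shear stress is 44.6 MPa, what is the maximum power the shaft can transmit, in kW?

J = π(d_o⁴ − d_i⁴)/32 = π(0.0981⁴ − 0.0717⁴)/32 = 6.498×10^-6 m⁴.
T_max = τ_allow·J/r = 4.46×10^7 × 6.498×10^-6 / 0.0490 = 5908 N·m.
ω = 2π·50.4/60 = 5.278 rad/s, so P_max = T_max·ω = 3.118×10^4 W.

31.2 kW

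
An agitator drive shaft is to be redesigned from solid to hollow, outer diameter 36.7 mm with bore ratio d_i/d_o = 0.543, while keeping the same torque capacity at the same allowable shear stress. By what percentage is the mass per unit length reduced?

Equal τ_max and T ⇒ the solid shaft needs d_s³ = d_o³(1−k⁴), so d_s = 36.7·(1−0.543⁴)^(1/3) = 35.60 mm.
Area ratio A_h/A_s = d_o²(1−k²)/d_s² = (1−k²)/(1−k⁴)^(2/3) = 0.7492.
Mass saving = 1 − 0.7492 = 25.1 %.

25.1 %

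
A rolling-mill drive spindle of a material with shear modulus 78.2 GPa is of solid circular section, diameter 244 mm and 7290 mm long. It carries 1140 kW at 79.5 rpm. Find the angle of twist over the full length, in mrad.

ω = 2π·79.5/60 = 8.325 rad/s, so T = P/ω = 1140×10³ / 8.325 = 136900 N·m.
J = πd⁴/32 = π(0.244)⁴/32 = 3.480×10^-4 m⁴.
θ = T·L/(G·J) = 136900 × 7.29 / (78.2×10⁹ × 3.480×10^-4) = 0.03668 rad.

36.7 mrad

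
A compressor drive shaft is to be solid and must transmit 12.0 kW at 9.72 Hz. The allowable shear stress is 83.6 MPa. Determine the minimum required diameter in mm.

ω = 2π·9.72 = 61.07 rad/s, so T = P/ω = 12.0×10³ / 61.07 = 196.5 N·m.
For a solid shaft τ_max = 16T/(πd³), so d = (16T/(π τ_allow))^(1/3) = (16·196.5/(π·8.36×10^7))^(1/3) = 0.02288 m.

22.9 mm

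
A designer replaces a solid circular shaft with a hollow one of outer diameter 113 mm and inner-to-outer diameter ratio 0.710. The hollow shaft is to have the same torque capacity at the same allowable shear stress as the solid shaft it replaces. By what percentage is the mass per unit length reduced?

Equal τ_max and T ⇒ the solid shaft needs d_s³ = d_o³(1−k⁴), so d_s = 113·(1−0.710⁴)^(1/3) = 102.5 mm.
Area ratio A_h/A_s = d_o²(1−k²)/d_s² = (1−k²)/(1−k⁴)^(2/3) = 0.6029.
Mass saving = 1 − 0.6029 = 39.7 %.

39.7 %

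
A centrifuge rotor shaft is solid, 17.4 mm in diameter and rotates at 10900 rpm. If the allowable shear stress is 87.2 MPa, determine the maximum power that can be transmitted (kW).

103 kW

J = πd⁴/32 = π(0.0174)⁴/32 = 8.999×10^-9 m⁴.
T_max = τ_allow·J/r = 8.72×10^7 × 8.999×10^-9 / 0.00870 = 90.20 N·m.
ω = 2π·10900/60 = 1141 rad/s, so P_max = T_max·ω = 1.030×10^5 W.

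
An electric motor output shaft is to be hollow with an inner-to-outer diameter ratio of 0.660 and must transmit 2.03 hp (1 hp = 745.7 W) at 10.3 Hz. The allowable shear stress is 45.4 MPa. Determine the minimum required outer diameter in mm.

14.8 mm

ω = 2π·10.3 = 64.72 rad/s, so T = P/ω = 2.03×745.7 / 64.72 = 23.39 N·m.
For a hollow shaft with d_i/d_o = 0.660: τ_max = 16T/(π d_o³ (1−k⁴)), so d_o = [16T/(π τ_allow (1−k⁴))]^(1/3) = [16·23.39/(π·4.54×10^7·0.8103)]^(1/3) = 0.01479 m.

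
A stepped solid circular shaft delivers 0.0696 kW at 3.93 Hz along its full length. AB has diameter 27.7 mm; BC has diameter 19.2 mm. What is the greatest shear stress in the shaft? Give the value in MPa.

2.03 MPa

ω = 2π·3.93 = 24.69 rad/s, so T = P/ω = 0.0696×10³ / 24.69 = 2.819 N·m.
Under the same torque, τ_max = 16T/(πd³) is largest where d is smallest — segment BC (d = 19.2 mm).
τ_max = 16·2.819/(π·(0.0192)³) = 2.028×10^6 Pa.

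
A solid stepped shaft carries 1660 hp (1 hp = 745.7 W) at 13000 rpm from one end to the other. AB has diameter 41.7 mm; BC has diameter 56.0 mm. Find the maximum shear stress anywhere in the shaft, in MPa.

ω = 2π·13000/60 = 1361 rad/s, so T = P/ω = 1660×745.7 / 1361 = 909.3 N·m.
Under the same torque, τ_max = 16T/(πd³) is largest where d is smallest — segment AB (d = 41.7 mm).
τ_max = 16·909.3/(π·(0.0417)³) = 6.386×10^7 Pa.

63.9 MPa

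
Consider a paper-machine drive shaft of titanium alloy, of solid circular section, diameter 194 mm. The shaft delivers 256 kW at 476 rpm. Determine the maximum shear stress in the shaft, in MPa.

3.58 MPa

ω = 2π·476/60 = 49.85 rad/s, so T = P/ω = 256×10³ / 49.85 = 5136 N·m.
J = πd⁴/32 = π(0.194)⁴/32 = 1.391×10^-4 m⁴.
τ_max = T·r/J = 5136 × 0.0970 / 1.391×10^-4 = 3.582×10^6 Pa.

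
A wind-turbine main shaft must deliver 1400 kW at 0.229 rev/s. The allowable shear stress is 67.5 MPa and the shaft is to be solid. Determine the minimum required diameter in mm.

419 mm

ω = 2π·0.229 = 1.439 rad/s, so T = P/ω = 1400×10³ / 1.439 = 973000 N·m.
For a solid shaft τ_max = 16T/(πd³), so d = (16T/(π τ_allow))^(1/3) = (16·973000/(π·6.75×10^7))^(1/3) = 0.4187 m.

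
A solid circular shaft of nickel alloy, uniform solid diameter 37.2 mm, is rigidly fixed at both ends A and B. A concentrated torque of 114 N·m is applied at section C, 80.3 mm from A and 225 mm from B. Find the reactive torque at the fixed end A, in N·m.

With uniform GJ and both ends fixed, compatibility θ_AC = θ_CB gives T_A·a = T_B·b, together with T_A + T_B = T₀.
T_A = T₀·b/(a+b) = 114.0·225/305.3 = 84.02 N·m; T_B = 29.98 N·m.

84.0 N·m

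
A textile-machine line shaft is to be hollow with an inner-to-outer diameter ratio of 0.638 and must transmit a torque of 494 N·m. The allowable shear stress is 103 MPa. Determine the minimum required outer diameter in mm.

30.8 mm

For a hollow shaft with d_i/d_o = 0.638: τ_max = 16T/(π d_o³ (1−k⁴)), so d_o = [16T/(π τ_allow (1−k⁴))]^(1/3) = [16·494.0/(π·1.03×10^8·0.8343)]^(1/3) = 0.03082 m.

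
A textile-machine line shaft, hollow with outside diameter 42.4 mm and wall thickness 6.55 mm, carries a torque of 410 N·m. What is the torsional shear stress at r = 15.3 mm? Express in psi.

3710 psi

J = π(d_o⁴ − d_i⁴)/32 = π(0.0424⁴ − 0.0293⁴)/32 = 2.449×10^-7 m⁴.
Shear stress varies linearly with radius: τ = T·r/J = 410.0 × 0.0153 / 2.449×10^-7 = 2.561×10^7 Pa.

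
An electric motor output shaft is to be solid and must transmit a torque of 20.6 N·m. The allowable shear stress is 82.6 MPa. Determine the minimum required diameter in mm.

10.8 mm

For a solid shaft τ_max = 16T/(πd³), so d = (16T/(π τ_allow))^(1/3) = (16·20.60/(π·8.26×10^7))^(1/3) = 0.01083 m.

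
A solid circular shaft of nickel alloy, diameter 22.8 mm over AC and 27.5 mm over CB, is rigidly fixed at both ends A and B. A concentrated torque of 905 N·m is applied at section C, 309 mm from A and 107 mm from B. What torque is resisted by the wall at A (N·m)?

127 N·m

Compatibility: T_A·a/J_AC = T_B·b/J_CB with T_A + T_B = T₀.
J_AC = 2.65×10^-8 m⁴, J_CB = 5.61×10^-8 m⁴, so T_A = T₀·(J_AC/a)/((J_AC/a)+(J_CB/b)) = 127.3 N·m, T_B = 777.7 N·m.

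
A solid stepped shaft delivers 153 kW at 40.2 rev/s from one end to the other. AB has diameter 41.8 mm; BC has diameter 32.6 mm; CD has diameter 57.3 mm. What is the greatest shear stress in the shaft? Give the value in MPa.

ω = 2π·40.2 = 252.6 rad/s, so T = P/ω = 153×10³ / 252.6 = 605.7 N·m.
Under the same torque, τ_max = 16T/(πd³) is largest where d is smallest — segment BC (d = 32.6 mm).
τ_max = 16·605.7/(π·(0.0326)³) = 8.904×10^7 Pa.

89.0 MPa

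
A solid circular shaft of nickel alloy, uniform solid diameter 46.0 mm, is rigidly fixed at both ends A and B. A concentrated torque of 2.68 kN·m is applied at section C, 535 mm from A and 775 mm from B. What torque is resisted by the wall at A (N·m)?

With uniform GJ and both ends fixed, compatibility θ_AC = θ_CB gives T_A·a = T_B·b, together with T_A + T_B = T₀.
T_A = T₀·b/(a+b) = 2680·775/1310 = 1585 N·m; T_B = 1095 N·m.

1590 N·m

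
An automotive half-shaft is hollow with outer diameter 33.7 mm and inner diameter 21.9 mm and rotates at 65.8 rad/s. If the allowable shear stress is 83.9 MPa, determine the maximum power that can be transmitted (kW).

34.1 kW

J = π(d_o⁴ − d_i⁴)/32 = π(0.0337⁴ − 0.0219⁴)/32 = 1.040×10^-7 m⁴.
T_max = τ_allow·J/r = 8.39×10^7 × 1.040×10^-7 / 0.0169 = 518.1 N·m.
ω = 65.8 rad/s, so P_max = T_max·ω = 3.409×10^4 W.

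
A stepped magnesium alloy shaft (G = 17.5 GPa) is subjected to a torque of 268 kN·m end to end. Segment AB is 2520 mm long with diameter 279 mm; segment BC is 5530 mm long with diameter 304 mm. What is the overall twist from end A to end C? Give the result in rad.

0.166 rad

J_AB = π(0.279)⁴/32 = 5.95×10^-4 m⁴; J_BC = π(0.304)⁴/32 = 8.38×10^-4 m⁴.
θ = (T/G)·Σ L_i/J_i = (268000/17.5×10⁹)·(2.52/5.95×10^-4 + 5.53/8.38×10^-4) = 0.1659 rad.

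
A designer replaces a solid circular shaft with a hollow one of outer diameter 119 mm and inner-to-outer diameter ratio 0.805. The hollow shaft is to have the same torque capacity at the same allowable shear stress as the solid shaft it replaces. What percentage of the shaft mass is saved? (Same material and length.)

Equal τ_max and T ⇒ the solid shaft needs d_s³ = d_o³(1−k⁴), so d_s = 119·(1−0.805⁴)^(1/3) = 99.24 mm.
Area ratio A_h/A_s = d_o²(1−k²)/d_s² = (1−k²)/(1−k⁴)^(2/3) = 0.5061.
Mass saving = 1 − 0.5061 = 49.4 %.

49.4 %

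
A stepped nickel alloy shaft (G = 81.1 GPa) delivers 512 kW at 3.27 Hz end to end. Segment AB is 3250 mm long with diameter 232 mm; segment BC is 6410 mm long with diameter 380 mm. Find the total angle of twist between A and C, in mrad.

ω = 2π·3.27 = 20.55 rad/s, so T = P/ω = 512×10³ / 20.55 = 24920 N·m.
J_AB = π(0.232)⁴/32 = 2.84×10^-4 m⁴; J_BC = π(0.380)⁴/32 = 2.05×10^-3 m⁴.
θ = (T/G)·Σ L_i/J_i = (24920/81.1×10⁹)·(3.25/2.84×10^-4 + 6.41/2.05×10^-3) = 4.473×10^-3 rad.

4.47 mrad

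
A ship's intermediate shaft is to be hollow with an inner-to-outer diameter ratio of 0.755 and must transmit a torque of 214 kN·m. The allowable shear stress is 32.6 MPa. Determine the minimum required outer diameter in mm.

367 mm

For a hollow shaft with d_i/d_o = 0.755: τ_max = 16T/(π d_o³ (1−k⁴)), so d_o = [16T/(π τ_allow (1−k⁴))]^(1/3) = [16·214000/(π·3.26×10^7·0.6751)]^(1/3) = 0.3672 m.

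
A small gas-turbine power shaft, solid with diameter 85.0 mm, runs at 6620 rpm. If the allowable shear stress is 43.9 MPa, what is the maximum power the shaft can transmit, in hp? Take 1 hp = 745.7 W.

4920 hp

J = πd⁴/32 = π(0.0850)⁴/32 = 5.125×10^-6 m⁴.
T_max = τ_allow·J/r = 4.39×10^7 × 5.125×10^-6 / 0.0425 = 5294 N·m.
ω = 2π·6620/60 = 693.2 rad/s, so P_max = T_max·ω = 3.670×10^6 W.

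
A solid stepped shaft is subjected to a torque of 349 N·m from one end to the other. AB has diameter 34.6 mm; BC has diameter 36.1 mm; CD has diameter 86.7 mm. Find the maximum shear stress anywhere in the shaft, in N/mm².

Under the same torque, τ_max = 16T/(πd³) is largest where d is smallest — segment AB (d = 34.6 mm).
τ_max = 16·349.0/(π·(0.0346)³) = 4.291×10^7 Pa.

42.9 N/mm²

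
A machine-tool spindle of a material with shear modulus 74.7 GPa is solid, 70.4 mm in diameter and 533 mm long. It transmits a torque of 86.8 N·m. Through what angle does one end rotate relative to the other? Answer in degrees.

0.0147°

J = πd⁴/32 = π(0.0704)⁴/32 = 2.412×10^-6 m⁴.
θ = T·L/(G·J) = 86.80 × 0.533 / (74.7×10⁹ × 2.412×10^-6) = 2.568×10^-4 rad.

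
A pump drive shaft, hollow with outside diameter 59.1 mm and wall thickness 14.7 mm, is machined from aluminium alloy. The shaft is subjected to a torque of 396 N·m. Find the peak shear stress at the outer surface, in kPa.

10400 kPa

J = π(d_o⁴ − d_i⁴)/32 = π(0.0591⁴ − 0.0297⁴)/32 = 1.121×10^-6 m⁴.
τ_max = T·r/J = 396.0 × 0.0295 / 1.121×10^-6 = 1.044×10^7 Pa.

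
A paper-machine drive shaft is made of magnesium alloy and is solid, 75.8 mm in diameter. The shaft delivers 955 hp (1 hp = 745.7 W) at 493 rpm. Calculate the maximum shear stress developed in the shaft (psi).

23400 psi

ω = 2π·493/60 = 51.63 rad/s, so T = P/ω = 955×745.7 / 51.63 = 13790 N·m.
J = πd⁴/32 = π(0.0758)⁴/32 = 3.241×10^-6 m⁴.
τ_max = T·r/J = 13790 × 0.0379 / 3.241×10^-6 = 1.613×10^8 Pa.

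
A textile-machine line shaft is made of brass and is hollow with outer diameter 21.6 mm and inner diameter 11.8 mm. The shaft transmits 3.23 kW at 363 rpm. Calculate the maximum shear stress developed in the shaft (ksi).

ω = 2π·363/60 = 38.01 rad/s, so T = P/ω = 3.23×10³ / 38.01 = 84.97 N·m.
J = π(d_o⁴ − d_i⁴)/32 = π(0.0216⁴ − 0.0118⁴)/32 = 1.947×10^-8 m⁴.
τ_max = T·r/J = 84.97 × 0.0108 / 1.947×10^-8 = 4.714×10^7 Pa.

6.84 ksi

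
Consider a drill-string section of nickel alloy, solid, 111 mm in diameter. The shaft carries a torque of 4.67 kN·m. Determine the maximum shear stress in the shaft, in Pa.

J = πd⁴/32 = π(0.111)⁴/32 = 1.490×10^-5 m⁴.
τ_max = T·r/J = 4670 × 0.0555 / 1.490×10^-5 = 1.739×10^7 Pa.

1.74e7 Pa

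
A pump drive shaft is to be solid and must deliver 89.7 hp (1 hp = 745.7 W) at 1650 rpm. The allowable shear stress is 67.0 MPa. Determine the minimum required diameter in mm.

30.9 mm

ω = 2π·1650/60 = 172.8 rad/s, so T = P/ω = 89.7×745.7 / 172.8 = 387.1 N·m.
For a solid shaft τ_max = 16T/(πd³), so d = (16T/(π τ_allow))^(1/3) = (16·387.1/(π·6.70×10^7))^(1/3) = 0.03087 m.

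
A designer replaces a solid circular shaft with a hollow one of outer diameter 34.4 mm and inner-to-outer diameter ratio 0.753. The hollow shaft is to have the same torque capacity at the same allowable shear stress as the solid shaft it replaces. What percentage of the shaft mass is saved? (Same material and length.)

Equal τ_max and T ⇒ the solid shaft needs d_s³ = d_o³(1−k⁴), so d_s = 34.4·(1−0.753⁴)^(1/3) = 30.23 mm.
Area ratio A_h/A_s = d_o²(1−k²)/d_s² = (1−k²)/(1−k⁴)^(2/3) = 0.5608.
Mass saving = 1 − 0.5608 = 43.9 %.

43.9 %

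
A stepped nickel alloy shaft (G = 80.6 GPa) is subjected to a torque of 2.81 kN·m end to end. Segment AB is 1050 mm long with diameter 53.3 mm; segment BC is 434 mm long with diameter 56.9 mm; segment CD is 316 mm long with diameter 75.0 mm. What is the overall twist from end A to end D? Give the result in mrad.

64.5 mrad

J_AB = π(0.0533)⁴/32 = 7.92×10^-7 m⁴; J_BC = π(0.0569)⁴/32 = 1.03×10^-6 m⁴; J_CD = π(0.0750)⁴/32 = 3.11×10^-6 m⁴.
θ = (T/G)·Σ L_i/J_i = (2810/80.6×10⁹)·(1.05/7.92×10^-7 + 0.434/1.03×10^-6 + 0.316/3.11×10^-6) = 0.06445 rad.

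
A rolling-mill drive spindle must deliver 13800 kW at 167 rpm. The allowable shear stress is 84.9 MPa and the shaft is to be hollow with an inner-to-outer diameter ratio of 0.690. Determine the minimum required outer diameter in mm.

ω = 2π·167/60 = 17.49 rad/s, so T = P/ω = 13800×10³ / 17.49 = 789100 N·m.
For a hollow shaft with d_i/d_o = 0.690: τ_max = 16T/(π d_o³ (1−k⁴)), so d_o = [16T/(π τ_allow (1−k⁴))]^(1/3) = [16·789100/(π·8.49×10^7·0.7733)]^(1/3) = 0.3941 m.

394 mm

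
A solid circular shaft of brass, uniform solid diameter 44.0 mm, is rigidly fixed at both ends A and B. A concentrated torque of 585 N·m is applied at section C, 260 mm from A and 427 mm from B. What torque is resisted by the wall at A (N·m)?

With uniform GJ and both ends fixed, compatibility θ_AC = θ_CB gives T_A·a = T_B·b, together with T_A + T_B = T₀.
T_A = T₀·b/(a+b) = 585.0·427/687.0 = 363.6 N·m; T_B = 221.4 N·m.

364 N·m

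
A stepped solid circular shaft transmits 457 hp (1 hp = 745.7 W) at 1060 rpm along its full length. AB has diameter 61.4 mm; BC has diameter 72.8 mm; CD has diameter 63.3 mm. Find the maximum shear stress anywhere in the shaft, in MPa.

67.5 MPa

ω = 2π·1060/60 = 111.0 rad/s, so T = P/ω = 457×745.7 / 111.0 = 3070 N·m.
Under the same torque, τ_max = 16T/(πd³) is largest where d is smallest — segment AB (d = 61.4 mm).
τ_max = 16·3070/(π·(0.0614)³) = 6.755×10^7 Pa.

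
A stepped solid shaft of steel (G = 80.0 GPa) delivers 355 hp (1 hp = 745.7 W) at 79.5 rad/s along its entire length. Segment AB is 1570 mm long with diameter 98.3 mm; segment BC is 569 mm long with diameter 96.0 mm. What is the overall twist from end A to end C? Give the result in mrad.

9.97 mrad

ω = 79.5 rad/s, so T = P/ω = 355×745.7 / 79.50 = 3330 N·m.
J_AB = π(0.0983)⁴/32 = 9.17×10^-6 m⁴; J_BC = π(0.0960)⁴/32 = 8.34×10^-6 m⁴.
θ = (T/G)·Σ L_i/J_i = (3330/80.0×10⁹)·(1.57/9.17×10^-6 + 0.569/8.34×10^-6) = 9.969×10^-3 rad.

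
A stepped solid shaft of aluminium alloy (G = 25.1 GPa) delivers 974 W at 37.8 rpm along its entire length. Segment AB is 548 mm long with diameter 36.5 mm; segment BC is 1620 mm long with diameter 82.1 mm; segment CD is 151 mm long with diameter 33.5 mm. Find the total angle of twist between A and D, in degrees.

ω = 2π·37.8/60 = 3.958 rad/s, so T = P/ω = 974 / 3.958 = 246.1 N·m.
J_AB = π(0.0365)⁴/32 = 1.74×10^-7 m⁴; J_BC = π(0.0821)⁴/32 = 4.46×10^-6 m⁴; J_CD = π(0.0335)⁴/32 = 1.24×10^-7 m⁴.
θ = (T/G)·Σ L_i/J_i = (246.1/25.1×10⁹)·(0.548/1.74×10^-7 + 1.62/4.46×10^-6 + 0.151/1.24×10^-7) = 0.04636 rad.

2.66°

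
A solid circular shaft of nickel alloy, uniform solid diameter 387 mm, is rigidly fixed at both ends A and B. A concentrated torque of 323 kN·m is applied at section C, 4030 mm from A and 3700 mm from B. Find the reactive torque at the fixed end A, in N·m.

155000 N·m

With uniform GJ and both ends fixed, compatibility θ_AC = θ_CB gives T_A·a = T_B·b, together with T_A + T_B = T₀.
T_A = T₀·b/(a+b) = 323000·3700/7730 = 154600 N·m; T_B = 168400 N·m.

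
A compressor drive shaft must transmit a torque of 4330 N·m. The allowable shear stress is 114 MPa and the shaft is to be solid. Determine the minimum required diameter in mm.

For a solid shaft τ_max = 16T/(πd³), so d = (16T/(π τ_allow))^(1/3) = (16·4330/(π·1.14×10^8))^(1/3) = 0.05783 m.

57.8 mm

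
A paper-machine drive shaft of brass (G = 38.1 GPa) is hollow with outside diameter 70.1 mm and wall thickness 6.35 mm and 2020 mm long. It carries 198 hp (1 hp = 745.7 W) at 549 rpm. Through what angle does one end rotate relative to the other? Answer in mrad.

104 mrad

ω = 2π·549/60 = 57.49 rad/s, so T = P/ω = 198×745.7 / 57.49 = 2568 N·m.
J = π(d_o⁴ − d_i⁴)/32 = π(0.0701⁴ − 0.0574⁴)/32 = 1.305×10^-6 m⁴.
θ = T·L/(G·J) = 2568 × 2.02 / (38.1×10⁹ × 1.305×10^-6) = 0.1043 rad.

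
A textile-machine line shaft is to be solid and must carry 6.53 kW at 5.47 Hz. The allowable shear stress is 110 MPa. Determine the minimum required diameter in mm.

20.6 mm

ω = 2π·5.47 = 34.37 rad/s, so T = P/ω = 6.53×10³ / 34.37 = 190.0 N·m.
For a solid shaft τ_max = 16T/(πd³), so d = (16T/(π τ_allow))^(1/3) = (16·190.0/(π·1.10×10^8))^(1/3) = 0.02064 m.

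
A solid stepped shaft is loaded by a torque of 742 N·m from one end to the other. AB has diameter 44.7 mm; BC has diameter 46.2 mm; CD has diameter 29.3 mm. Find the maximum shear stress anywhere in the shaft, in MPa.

150 MPa

Under the same torque, τ_max = 16T/(πd³) is largest where d is smallest — segment CD (d = 29.3 mm).
τ_max = 16·742.0/(π·(0.0293)³) = 1.502×10^8 Pa.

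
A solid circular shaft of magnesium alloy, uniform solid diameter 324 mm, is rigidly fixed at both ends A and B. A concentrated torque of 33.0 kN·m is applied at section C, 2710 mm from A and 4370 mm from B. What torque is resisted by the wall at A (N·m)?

20400 N·m

With uniform GJ and both ends fixed, compatibility θ_AC = θ_CB gives T_A·a = T_B·b, together with T_A + T_B = T₀.
T_A = T₀·b/(a+b) = 33000·4370/7080 = 20370 N·m; T_B = 12630 N·m.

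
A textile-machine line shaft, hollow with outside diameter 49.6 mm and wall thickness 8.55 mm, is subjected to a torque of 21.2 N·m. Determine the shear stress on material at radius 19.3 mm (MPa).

J = π(d_o⁴ − d_i⁴)/32 = π(0.0496⁴ − 0.0325⁴)/32 = 4.847×10^-7 m⁴.
Shear stress varies linearly with radius: τ = T·r/J = 21.20 × 0.0193 / 4.847×10^-7 = 8.442×10^5 Pa.

0.844 MPa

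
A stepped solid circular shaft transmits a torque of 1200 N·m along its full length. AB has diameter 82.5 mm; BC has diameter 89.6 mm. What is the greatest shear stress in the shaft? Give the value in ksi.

Under the same torque, τ_max = 16T/(πd³) is largest where d is smallest — segment AB (d = 82.5 mm).
τ_max = 16·1200/(π·(0.0825)³) = 1.088×10^7 Pa.

1.58 ksi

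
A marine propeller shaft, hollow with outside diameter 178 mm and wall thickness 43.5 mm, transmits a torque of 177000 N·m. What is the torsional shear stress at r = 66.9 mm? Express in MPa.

129 MPa

J = π(d_o⁴ − d_i⁴)/32 = π(0.178⁴ − 0.0910⁴)/32 = 9.182×10^-5 m⁴.
Shear stress varies linearly with radius: τ = T·r/J = 177000 × 0.0669 / 9.182×10^-5 = 1.290×10^8 Pa.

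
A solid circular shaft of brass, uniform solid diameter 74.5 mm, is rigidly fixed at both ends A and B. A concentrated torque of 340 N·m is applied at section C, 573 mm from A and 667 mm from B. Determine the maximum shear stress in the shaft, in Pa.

2.25e6 Pa

With uniform GJ and both ends fixed, compatibility θ_AC = θ_CB gives T_A·a = T_B·b, together with T_A + T_B = T₀.
T_A = T₀·b/(a+b) = 340.0·667/1240 = 182.9 N·m; T_B = 157.1 N·m.
τ in each portion: τ_AC = 2.25×10^6 Pa, τ_CB = 1.94×10^6 Pa; maximum is in AC.
τ_max = T_AC·r/J = 182.9·0.0372/3.02×10^-6 = 2.253×10^6 Pa.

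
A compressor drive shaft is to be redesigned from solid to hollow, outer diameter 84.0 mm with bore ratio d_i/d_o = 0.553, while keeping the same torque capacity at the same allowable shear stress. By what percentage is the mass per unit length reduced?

Equal τ_max and T ⇒ the solid shaft needs d_s³ = d_o³(1−k⁴), so d_s = 84.0·(1−0.553⁴)^(1/3) = 81.30 mm.
Area ratio A_h/A_s = d_o²(1−k²)/d_s² = (1−k²)/(1−k⁴)^(2/3) = 0.7412.
Mass saving = 1 − 0.7412 = 25.9 %.

25.9 %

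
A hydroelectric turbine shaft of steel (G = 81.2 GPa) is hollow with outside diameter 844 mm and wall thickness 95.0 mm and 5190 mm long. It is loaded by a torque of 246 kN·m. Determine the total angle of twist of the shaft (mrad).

0.494 mrad

J = π(d_o⁴ − d_i⁴)/32 = π(0.844⁴ − 0.654⁴)/32 = 0.03186 m⁴.
θ = T·L/(G·J) = 246000 × 5.19 / (81.2×10⁹ × 0.03186) = 4.936×10^-4 rad.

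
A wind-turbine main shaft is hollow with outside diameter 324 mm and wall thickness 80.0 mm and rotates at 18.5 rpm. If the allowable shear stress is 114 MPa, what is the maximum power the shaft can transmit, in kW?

J = π(d_o⁴ − d_i⁴)/32 = π(0.324⁴ − 0.164⁴)/32 = 1.011×10^-3 m⁴.
T_max = τ_allow·J/r = 1.14×10^8 × 1.011×10^-3 / 0.162 = 711300 N·m.
ω = 2π·18.5/60 = 1.937 rad/s, so P_max = T_max·ω = 1.378×10^6 W.

1380 kW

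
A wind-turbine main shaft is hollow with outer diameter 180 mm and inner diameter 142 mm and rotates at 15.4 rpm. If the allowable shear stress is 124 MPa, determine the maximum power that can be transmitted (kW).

J = π(d_o⁴ − d_i⁴)/32 = π(0.180⁴ − 0.142⁴)/32 = 6.314×10^-5 m⁴.
T_max = τ_allow·J/r = 1.24×10^8 × 6.314×10^-5 / 0.0900 = 87000 N·m.
ω = 2π·15.4/60 = 1.613 rad/s, so P_max = T_max·ω = 1.403×10^5 W.

140 kW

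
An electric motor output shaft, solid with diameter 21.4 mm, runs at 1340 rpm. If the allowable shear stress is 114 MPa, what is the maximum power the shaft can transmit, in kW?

J = πd⁴/32 = π(0.0214)⁴/32 = 2.059×10^-8 m⁴.
T_max = τ_allow·J/r = 1.14×10^8 × 2.059×10^-8 / 0.0107 = 219.4 N·m.
ω = 2π·1340/60 = 140.3 rad/s, so P_max = T_max·ω = 3.078×10^4 W.

30.8 kW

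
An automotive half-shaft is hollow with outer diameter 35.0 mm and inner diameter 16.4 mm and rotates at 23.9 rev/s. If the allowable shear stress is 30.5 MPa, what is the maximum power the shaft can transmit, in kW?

36.7 kW

J = π(d_o⁴ − d_i⁴)/32 = π(0.0350⁴ − 0.0164⁴)/32 = 1.402×10^-7 m⁴.
T_max = τ_allow·J/r = 3.05×10^7 × 1.402×10^-7 / 0.0175 = 244.4 N·m.
ω = 2π·23.9 = 150.2 rad/s, so P_max = T_max·ω = 3.670×10^4 W.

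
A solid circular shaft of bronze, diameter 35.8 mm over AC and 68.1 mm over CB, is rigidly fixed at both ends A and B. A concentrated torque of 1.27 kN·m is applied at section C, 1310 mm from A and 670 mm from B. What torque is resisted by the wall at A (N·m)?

Compatibility: T_A·a/J_AC = T_B·b/J_CB with T_A + T_B = T₀.
J_AC = 1.61×10^-7 m⁴, J_CB = 2.11×10^-6 m⁴, so T_A = T₀·(J_AC/a)/((J_AC/a)+(J_CB/b)) = 47.74 N·m, T_B = 1222 N·m.

47.7 N·m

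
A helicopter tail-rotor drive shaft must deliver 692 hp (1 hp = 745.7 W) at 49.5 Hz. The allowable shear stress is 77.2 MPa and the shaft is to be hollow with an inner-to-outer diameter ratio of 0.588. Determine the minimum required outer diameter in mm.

ω = 2π·49.5 = 311.0 rad/s, so T = P/ω = 692×745.7 / 311.0 = 1659 N·m.
For a hollow shaft with d_i/d_o = 0.588: τ_max = 16T/(π d_o³ (1−k⁴)), so d_o = [16T/(π τ_allow (1−k⁴))]^(1/3) = [16·1659/(π·7.72×10^7·0.8805)]^(1/3) = 0.04991 m.

49.9 mm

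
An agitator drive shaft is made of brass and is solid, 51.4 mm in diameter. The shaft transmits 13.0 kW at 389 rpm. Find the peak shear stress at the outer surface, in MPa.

12.0 MPa

ω = 2π·389/60 = 40.74 rad/s, so T = P/ω = 13.0×10³ / 40.74 = 319.1 N·m.
J = πd⁴/32 = π(0.0514)⁴/32 = 6.853×10^-7 m⁴.
τ_max = T·r/J = 319.1 × 0.0257 / 6.853×10^-7 = 1.197×10^7 Pa.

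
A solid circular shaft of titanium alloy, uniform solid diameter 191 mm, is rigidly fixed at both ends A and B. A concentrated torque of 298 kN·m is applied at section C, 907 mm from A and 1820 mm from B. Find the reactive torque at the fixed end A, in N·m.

With uniform GJ and both ends fixed, compatibility θ_AC = θ_CB gives T_A·a = T_B·b, together with T_A + T_B = T₀.
T_A = T₀·b/(a+b) = 298000·1820/2727 = 198900 N·m; T_B = 99110 N·m.

199000 N·m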